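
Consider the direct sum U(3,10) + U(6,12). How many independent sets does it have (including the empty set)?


For a direct sum, |I(M1+M2)| = |I(M1)| * |I(M2)|.
|I(U(3,10))| = sum C(10,k) for k=0..3 = 176.
|I(U(6,12))| = sum C(12,k) for k=0..6 = 2510.
Total = 176 * 2510 = 441760.

441760


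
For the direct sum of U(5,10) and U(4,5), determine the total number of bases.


Bases of a direct sum M1 + M2: |B| = |B(M1)| * |B(M2)|.
|B(U(5,10))| = C(10,5) = 252.
|B(U(4,5))| = C(5,4) = 5.
Total bases = 252 * 5 = 1260.

1260


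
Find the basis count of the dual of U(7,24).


The dual of U(r,n) is U(n-r, n) = U(17,24).
Bases of U(17,24) are all (17)-element subsets.
|B(M*)| = C(24,17) = 346104.

346104


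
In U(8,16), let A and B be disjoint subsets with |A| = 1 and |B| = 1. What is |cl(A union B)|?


|A union B| = 1 + 1 = 2 (disjoint).
In U(8,16), cl(S) = S if |S| < 8, else cl(S) = E.
Since 2 < 8, cl(A union B) = A union B.
|cl(A union B)| = 2.

2


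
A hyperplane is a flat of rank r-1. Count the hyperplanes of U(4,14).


Hyperplanes of U(4,14) are flats of rank 3.
In a uniform matroid, these are exactly the (3)-element subsets.
Count = C(14,3) = 14! / (3! * 11!) = 364.

364


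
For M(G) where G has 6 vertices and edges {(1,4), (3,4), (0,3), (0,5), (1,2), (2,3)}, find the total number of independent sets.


An independent set in a graphic matroid is an acyclic edge subset.
G has 6 vertices and 6 edges.
Enumerate all 2^6 = 64 subsets, checking for acyclicity.
Total independent sets = 60.

60


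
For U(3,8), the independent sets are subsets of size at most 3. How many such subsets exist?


Independent sets of U(3,8) are all subsets of size <= 3.
Count = (8 choose 0) + (8 choose 1) + (8 choose 2) + (8 choose 3)
     = 1 + 8 + 28 + 56
     = 93.

93


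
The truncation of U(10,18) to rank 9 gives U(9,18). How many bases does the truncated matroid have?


Truncating U(10,18) to rank 9 gives U(9,18).
Bases of U(9,18) are all 9-element subsets of 18 elements.
Number of bases = (18 choose 9) = 48620.

48620


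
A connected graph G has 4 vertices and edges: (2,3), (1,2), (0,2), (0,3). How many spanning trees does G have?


By Kirchhoff's matrix tree theorem, the number of spanning trees equals
the determinant of any cofactor of the Laplacian matrix L.
G has 4 vertices and 4 edges.
Computing the (3 x 3) cofactor determinant gives 3.

3


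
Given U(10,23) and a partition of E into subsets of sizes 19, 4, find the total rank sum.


r(Ai) = min(|Ai|, 10) for each part.
Sum = min(19,10) + min(4,10)
    = 10 + 4
    = 14.

14


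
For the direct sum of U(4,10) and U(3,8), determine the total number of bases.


Bases of a direct sum M1 + M2: |B| = |B(M1)| * |B(M2)|.
|B(U(4,10))| = C(10,4) = 210.
|B(U(3,8))| = C(8,3) = 56.
Total bases = 210 * 56 = 11760.

11760


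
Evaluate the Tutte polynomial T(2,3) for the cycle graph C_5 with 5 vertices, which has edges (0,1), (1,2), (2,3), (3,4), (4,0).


T(C_5; x,y) = x + x^2 + ... + x^(4) + y.
T(2,3) = 2^1 + 2^2 + 2^3 + 2^4 + 3
= 2 + 4 + 8 + 16 + 3
= 33.

33


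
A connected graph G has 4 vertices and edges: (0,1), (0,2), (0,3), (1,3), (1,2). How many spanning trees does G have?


By Kirchhoff's matrix tree theorem, the number of spanning trees equals
the determinant of any cofactor of the Laplacian matrix L.
G has 4 vertices and 5 edges.
Computing the (3 x 3) cofactor determinant gives 8.

8


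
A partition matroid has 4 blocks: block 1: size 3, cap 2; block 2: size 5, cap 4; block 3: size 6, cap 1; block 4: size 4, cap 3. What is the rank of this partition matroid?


Rank of a partition matroid = sum of min(|Si|, ci) for each block.
= min(3,2) + min(5,4) + min(6,1) + min(4,3)
= 2 + 4 + 1 + 3
= 10.

10


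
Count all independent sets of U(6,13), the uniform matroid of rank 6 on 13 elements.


Independent sets of U(6,13) are all subsets of size <= 6.
Count = (13 choose 0) + (13 choose 1) + (13 choose 2) + (13 choose 3) + (13 choose 4) + (13 choose 5) + (13 choose 6)
     = 1 + 13 + 78 + 286 + 715 + 1287 + 1716
     = 4096.

4096


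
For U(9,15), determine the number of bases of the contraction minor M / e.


Contracting e from U(9,15) gives U(8,14).
Bases of U(8,14) = (14 choose 8) = 3003.

3003


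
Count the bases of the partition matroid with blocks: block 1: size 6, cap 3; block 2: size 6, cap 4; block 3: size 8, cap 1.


A basis picks exactly ci elements from block i.
Number of bases = product of C(|Si|, ci).
= C(6,3) * C(6,4) * C(8,1)
= 20 * 15 * 8
= 2400.

2400


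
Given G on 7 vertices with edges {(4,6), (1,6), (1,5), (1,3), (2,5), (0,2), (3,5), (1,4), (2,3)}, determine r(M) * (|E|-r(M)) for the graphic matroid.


r(M) = |V| - c = 7 - 1 = 6.
nullity = |E| - r(M) = 9 - 6 = 3.
Product = 6 * 3 = 18.

18


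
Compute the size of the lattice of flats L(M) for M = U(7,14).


Flats of U(7,14): every subset of size < 7 is a flat, plus E itself.
Count = (14 choose 0) + (14 choose 1) + (14 choose 2) + (14 choose 3) + (14 choose 4) + (14 choose 5) + (14 choose 6) + 1
     = 1 + 14 + 91 + 364 + 1001 + 2002 + 3003 + 1
     = 6477.

6477


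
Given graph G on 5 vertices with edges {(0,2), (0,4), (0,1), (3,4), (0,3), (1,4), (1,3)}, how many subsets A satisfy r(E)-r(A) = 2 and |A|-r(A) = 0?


R(x,y) = sum over A in 2^E of x^(r(E)-r(A)) * y^(|A|-r(A)).
G has 5 vertices, 7 edges. r(E) = 4.
Enumerate all 2^7 = 128 subsets.
Count subsets with r(E)-r(A)=2 and |A|-r(A)=0: 21.

21


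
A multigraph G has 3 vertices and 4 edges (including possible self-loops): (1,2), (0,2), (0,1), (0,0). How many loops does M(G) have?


In a graphic matroid, a loop is a self-loop edge (u,u) with rank 0.
Examining all 4 edges for self-loops...
Self-loops found: (0,0)
Number of loops = 1.

1


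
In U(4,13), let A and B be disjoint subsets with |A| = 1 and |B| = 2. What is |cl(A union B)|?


|A union B| = 1 + 2 = 3 (disjoint).
In U(4,13), cl(S) = S if |S| < 4, else cl(S) = E.
Since 3 < 4, cl(A union B) = A union B.
|cl(A union B)| = 3.

3


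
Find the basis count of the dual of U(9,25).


The dual of U(r,n) is U(n-r, n) = U(16,25).
Bases of U(16,25) are all (16)-element subsets.
|B(M*)| = C(25,16) = 25! / (16! * 9!) = 2042975.

2042975


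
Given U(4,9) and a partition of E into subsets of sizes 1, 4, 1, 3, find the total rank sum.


r(Ai) = min(|Ai|, 4) for each part.
Sum = min(1,4) + min(4,4) + min(1,4) + min(3,4)
    = 1 + 4 + 1 + 3
    = 9.

9


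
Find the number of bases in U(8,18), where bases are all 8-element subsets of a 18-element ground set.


Bases of U(8,18) are all 8-element subsets of the 18-element ground set.
Number of bases = C(18,8).
(18 choose 8) = 43758.

43758


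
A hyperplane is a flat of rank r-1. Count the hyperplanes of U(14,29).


Hyperplanes of U(14,29) are flats of rank 13.
In a uniform matroid, these are exactly the (13)-element subsets.
Count = C(29,13) = 67863915.

67863915


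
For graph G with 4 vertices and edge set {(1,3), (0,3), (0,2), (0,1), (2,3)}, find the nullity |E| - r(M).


Cycle rank (nullity) = |E| - r(M) = |E| - (|V| - c).
|E| = 5, |V| = 4, c = 1.
Nullity = 5 - (4 - 1) = 5 - 3 = 2.

2


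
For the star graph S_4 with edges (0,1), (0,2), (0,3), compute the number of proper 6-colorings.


P(tree, k) = k * (k-1)^(3) for any tree on 4 vertices.
P(6) = 6 * 5^3 = 6 * 125 = 750.

750


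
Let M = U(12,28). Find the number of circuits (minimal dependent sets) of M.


In U(12,28), circuits are the (13)-element subsets.
Any set of 13 elements is dependent, and removing any one element gives
an independent set of size 12, so it is a minimal dependent set.
Number of circuits = (28 choose 13) = 37442160.

37442160


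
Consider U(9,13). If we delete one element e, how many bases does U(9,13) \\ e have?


Deleting e from U(9,13) gives U(9,12) since n > r.
Bases of U(9,12) = C(12,9) = 220.

220


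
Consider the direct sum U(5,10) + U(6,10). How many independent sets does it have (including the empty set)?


For a direct sum, |I(M1+M2)| = |I(M1)| * |I(M2)|.
|I(U(5,10))| = sum C(10,k) for k=0..5 = 638.
|I(U(6,10))| = sum C(10,k) for k=0..6 = 848.
Total = 638 * 848 = 541024.

541024


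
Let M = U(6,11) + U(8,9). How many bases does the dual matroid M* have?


(M1+M2)* = M1* + M2*.
M1* = U(5,11), bases: C(11,5) = 462.
M2* = U(1,9), bases: C(9,1) = 9.
|B(M*)| = 462 * 9 = 4158.

4158


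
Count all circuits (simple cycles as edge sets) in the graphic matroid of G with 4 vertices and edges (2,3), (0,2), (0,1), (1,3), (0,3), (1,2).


A circuit in a graphic matroid = edge set of a simple cycle.
G has 4 vertices and 6 edges.
Enumerating all minimal edge subsets forming cycles...
Total circuits found: 7.

7


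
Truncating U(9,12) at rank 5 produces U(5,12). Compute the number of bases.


Truncating U(9,12) to rank 5 gives U(5,12).
Bases of U(5,12) are all 5-element subsets of 12 elements.
Number of bases = (12 choose 5) = 792.

792


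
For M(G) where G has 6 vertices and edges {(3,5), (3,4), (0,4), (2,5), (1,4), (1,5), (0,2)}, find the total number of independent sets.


An independent set in a graphic matroid is an acyclic edge subset.
G has 6 vertices and 7 edges.
Enumerate all 2^7 = 128 subsets, checking for acyclicity.
Total independent sets = 114.

114


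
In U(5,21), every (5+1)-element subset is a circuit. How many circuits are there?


In U(5,21), circuits are the (6)-element subsets.
Any set of 6 elements is dependent, and removing any one element gives
an independent set of size 5, so it is a minimal dependent set.
Number of circuits = C(21,6) = 21! / (6! * 15!) = 54264.

54264


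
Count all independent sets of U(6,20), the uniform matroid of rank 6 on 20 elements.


Independent sets of U(6,20) are all subsets of size <= 6.
Count = (20 choose 0) + (20 choose 1) + (20 choose 2) + (20 choose 3) + (20 choose 4) + (20 choose 5) + (20 choose 6)
     = 1 + 20 + 190 + 1140 + 4845 + 15504 + 38760
     = 60460.

60460


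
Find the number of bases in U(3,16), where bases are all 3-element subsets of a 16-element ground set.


Bases of U(3,16) are all 3-element subsets of the 16-element ground set.
Number of bases = C(16,3).
C(16,3) = 16! / (3! * 13!) = 560.

560


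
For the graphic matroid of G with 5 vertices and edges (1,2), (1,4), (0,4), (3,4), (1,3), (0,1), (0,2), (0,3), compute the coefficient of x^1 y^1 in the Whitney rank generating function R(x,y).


R(x,y) = sum over A in 2^E of x^(r(E)-r(A)) * y^(|A|-r(A)).
G has 5 vertices, 8 edges. r(E) = 4.
Enumerate all 2^8 = 256 subsets.
Count subsets with r(E)-r(A)=1 and |A|-r(A)=1: 30.

30


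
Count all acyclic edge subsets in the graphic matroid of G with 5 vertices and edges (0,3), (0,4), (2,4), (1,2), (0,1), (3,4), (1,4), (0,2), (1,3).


An independent set in a graphic matroid is an acyclic edge subset.
G has 5 vertices and 9 edges.
Enumerate all 2^9 = 512 subsets, checking for acyclicity.
Total independent sets = 198.

198


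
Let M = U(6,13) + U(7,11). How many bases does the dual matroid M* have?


(M1+M2)* = M1* + M2*.
M1* = U(7,13), bases: C(13,7) = 1716.
M2* = U(4,11), bases: C(11,4) = 330.
|B(M*)| = 1716 * 330 = 566280.

566280


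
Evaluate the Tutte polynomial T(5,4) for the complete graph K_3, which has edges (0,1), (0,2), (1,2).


T(K_3; x,y) = x^2 + x + y.
T(5,4) = 25 + 5 + 4 = 34.

34


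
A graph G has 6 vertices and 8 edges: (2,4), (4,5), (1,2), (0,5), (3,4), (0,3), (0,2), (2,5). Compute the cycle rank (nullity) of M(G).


Cycle rank (nullity) = |E| - r(M) = |E| - (|V| - c).
|E| = 8, |V| = 6, c = 1.
Nullity = 8 - (6 - 1) = 8 - 5 = 3.

3


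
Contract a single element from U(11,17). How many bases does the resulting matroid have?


Contracting e from U(11,17) gives U(10,16).
Bases of U(10,16) = C(16,10) = 8008.

8008


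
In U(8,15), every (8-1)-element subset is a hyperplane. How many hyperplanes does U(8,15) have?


Hyperplanes of U(8,15) are flats of rank 7.
In a uniform matroid, these are exactly the (7)-element subsets.
Count = C(15,7) = 6435.

6435


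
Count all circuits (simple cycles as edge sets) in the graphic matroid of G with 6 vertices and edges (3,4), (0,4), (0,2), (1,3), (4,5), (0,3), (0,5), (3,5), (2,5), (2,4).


A circuit in a graphic matroid = edge set of a simple cycle.
G has 6 vertices and 10 edges.
Enumerating all minimal edge subsets forming cycles...
Total circuits found: 22.

22


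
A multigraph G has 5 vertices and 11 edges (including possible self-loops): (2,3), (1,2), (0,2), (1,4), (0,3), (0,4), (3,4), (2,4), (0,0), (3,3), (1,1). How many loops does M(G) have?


In a graphic matroid, a loop is a self-loop edge (u,u) with rank 0.
Examining all 11 edges for self-loops...
Self-loops found: (0,0), (3,3), (1,1)
Number of loops = 3.

3


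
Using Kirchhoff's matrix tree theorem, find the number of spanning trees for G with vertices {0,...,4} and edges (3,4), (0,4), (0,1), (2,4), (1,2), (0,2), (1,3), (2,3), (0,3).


By Kirchhoff's matrix tree theorem, the number of spanning trees equals
the determinant of any cofactor of the Laplacian matrix L.
G has 5 vertices and 9 edges.
Computing the (4 x 4) cofactor determinant gives 75.

75


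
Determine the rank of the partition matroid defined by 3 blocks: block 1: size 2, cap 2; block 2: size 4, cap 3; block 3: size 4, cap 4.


Rank of a partition matroid = sum of min(|Si|, ci) for each block.
= min(2,2) + min(4,3) + min(4,4)
= 2 + 3 + 4
= 9.

9


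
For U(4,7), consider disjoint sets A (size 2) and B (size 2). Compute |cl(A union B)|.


|A union B| = 2 + 2 = 4 (disjoint).
In U(4,7), cl(S) = S if |S| < 4, else cl(S) = E.
Since 4 >= 4, cl(A union B) = E.
|cl(A union B)| = 7.

7


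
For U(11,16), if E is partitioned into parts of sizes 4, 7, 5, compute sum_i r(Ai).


r(Ai) = min(|Ai|, 11) for each part.
Sum = min(4,11) + min(7,11) + min(5,11)
    = 4 + 7 + 5
    = 16.

16


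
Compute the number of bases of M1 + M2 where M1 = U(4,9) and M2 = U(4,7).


Bases of a direct sum M1 + M2: |B| = |B(M1)| * |B(M2)|.
|B(U(4,9))| = C(9,4) = 126.
|B(U(4,7))| = C(7,4) = 35.
Total bases = 126 * 35 = 4410.

4410


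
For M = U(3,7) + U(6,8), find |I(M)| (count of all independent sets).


For a direct sum, |I(M1+M2)| = |I(M1)| * |I(M2)|.
|I(U(3,7))| = sum C(7,k) for k=0..3 = 64.
|I(U(6,8))| = sum C(8,k) for k=0..6 = 247.
Total = 64 * 247 = 15808.

15808


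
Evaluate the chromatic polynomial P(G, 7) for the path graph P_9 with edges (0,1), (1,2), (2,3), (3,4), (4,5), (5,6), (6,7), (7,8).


P(P_9, k) = k * (k-1)^(8).
P(7) = 7 * 6^8 = 7 * 1679616 = 11757312.

11757312


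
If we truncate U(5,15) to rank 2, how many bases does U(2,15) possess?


Truncating U(5,15) to rank 2 gives U(2,15).
Bases of U(2,15) are all 2-element subsets of 15 elements.
Number of bases = C(15,2) = (15 * 14) / (1 * 2) = 105.

105


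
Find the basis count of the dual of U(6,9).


The dual of U(r,n) is U(n-r, n) = U(3,9).
Bases of U(3,9) are all (3)-element subsets.
|B(M*)| = (9 choose 3) = 84.

84


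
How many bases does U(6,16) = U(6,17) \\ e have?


Deleting e from U(6,17) gives U(6,16) since n > r.
Bases of U(6,16) = C(16,6) = 8008.

8008


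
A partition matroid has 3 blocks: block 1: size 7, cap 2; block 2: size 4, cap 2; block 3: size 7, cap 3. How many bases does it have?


A basis picks exactly ci elements from block i.
Number of bases = product of C(|Si|, ci).
= C(7,2) * C(4,2) * C(7,3)
= 21 * 6 * 35
= 4410.

4410


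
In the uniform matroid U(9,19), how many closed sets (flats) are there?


Flats of U(9,19): every subset of size < 9 is a flat, plus E itself.
Count = (19 choose 0) + (19 choose 1) + (19 choose 2) + (19 choose 3) + (19 choose 4) + (19 choose 5) + (19 choose 6) + (19 choose 7) + (19 choose 8) + 1
     = 1 + 19 + 171 + 969 + 3876 + 11628 + 27132 + 50388 + 75582 + 1
     = 169767.

169767


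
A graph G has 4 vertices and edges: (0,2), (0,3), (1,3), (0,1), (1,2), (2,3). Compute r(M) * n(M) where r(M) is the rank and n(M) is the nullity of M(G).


r(M) = |V| - c = 4 - 1 = 3.
nullity = |E| - r(M) = 6 - 3 = 3.
Product = 3 * 3 = 9.

9


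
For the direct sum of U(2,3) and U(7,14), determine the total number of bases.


Bases of a direct sum M1 + M2: |B| = |B(M1)| * |B(M2)|.
|B(U(2,3))| = C(3,2) = 3.
|B(U(7,14))| = C(14,7) = 3432.
Total bases = 3 * 3432 = 10296.

10296


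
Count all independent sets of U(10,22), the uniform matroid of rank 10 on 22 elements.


Independent sets of U(10,22) are all subsets of size <= 10.
Count = (22 choose 0) + (22 choose 1) + (22 choose 2) + (22 choose 3) + (22 choose 4) + (22 choose 5) + (22 choose 6) + (22 choose 7) + (22 choose 8) + (22 choose 9) + (22 choose 10)
     = 1 + 22 + 231 + 1540 + 7315 + 26334 + 74613 + 170544 + 319770 + 497420 + 646646
     = 1744436.

1744436


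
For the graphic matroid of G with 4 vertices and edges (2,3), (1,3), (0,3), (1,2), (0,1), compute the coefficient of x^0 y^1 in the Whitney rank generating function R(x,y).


R(x,y) = sum over A in 2^E of x^(r(E)-r(A)) * y^(|A|-r(A)).
G has 4 vertices, 5 edges. r(E) = 3.
Enumerate all 2^5 = 32 subsets.
Count subsets with r(E)-r(A)=0 and |A|-r(A)=1: 5.

5


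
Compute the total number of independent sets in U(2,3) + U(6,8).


For a direct sum, |I(M1+M2)| = |I(M1)| * |I(M2)|.
|I(U(2,3))| = sum C(3,k) for k=0..2 = 7.
|I(U(6,8))| = sum C(8,k) for k=0..6 = 247.
Total = 7 * 247 = 1729.

1729


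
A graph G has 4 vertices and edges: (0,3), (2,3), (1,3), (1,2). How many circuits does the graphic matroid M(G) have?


A circuit in a graphic matroid = edge set of a simple cycle.
G has 4 vertices and 4 edges.
Enumerating all minimal edge subsets forming cycles...
Total circuits found: 1.

1


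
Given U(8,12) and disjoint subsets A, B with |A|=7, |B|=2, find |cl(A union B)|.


|A union B| = 7 + 2 = 9 (disjoint).
In U(8,12), cl(S) = S if |S| < 8, else cl(S) = E.
Since 9 >= 8, cl(A union B) = E.
|cl(A union B)| = 12.

12


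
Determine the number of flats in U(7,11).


Flats of U(7,11): every subset of size < 7 is a flat, plus E itself.
Count = C(11,0) + C(11,1) + C(11,2) + C(11,3) + C(11,4) + C(11,5) + C(11,6) + 1
     = 1 + 11 + 55 + 165 + 330 + 462 + 462 + 1
     = 1487.

1487


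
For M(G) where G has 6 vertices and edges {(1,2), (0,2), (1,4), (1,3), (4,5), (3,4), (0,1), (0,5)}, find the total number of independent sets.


An independent set in a graphic matroid is an acyclic edge subset.
G has 6 vertices and 8 edges.
Enumerate all 2^8 = 256 subsets, checking for acyclicity.
Total independent sets = 180.

180


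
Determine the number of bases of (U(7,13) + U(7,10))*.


(M1+M2)* = M1* + M2*.
M1* = U(6,13), bases: C(13,6) = 1716.
M2* = U(3,10), bases: C(10,3) = 120.
|B(M*)| = 1716 * 120 = 205920.

205920


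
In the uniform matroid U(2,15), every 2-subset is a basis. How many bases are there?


Bases of U(2,15) are all 2-element subsets of the 15-element ground set.
Number of bases = C(15,2).
C(15,2) = 15! / (2! * 13!) = 105.

105


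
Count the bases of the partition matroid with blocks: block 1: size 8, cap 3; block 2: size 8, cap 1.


A basis picks exactly ci elements from block i.
Number of bases = product of C(|Si|, ci).
= C(8,3) * C(8,1)
= 56 * 8
= 448.

448


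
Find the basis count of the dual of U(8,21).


The dual of U(r,n) is U(n-r, n) = U(13,21).
Bases of U(13,21) are all (13)-element subsets.
|B(M*)| = C(21,13) = 203490.

203490


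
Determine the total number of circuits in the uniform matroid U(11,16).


In U(11,16), circuits are the (12)-element subsets.
Any set of 12 elements is dependent, and removing any one element gives
an independent set of size 11, so it is a minimal dependent set.
Number of circuits = C(16,12) = 16! / (12! * 4!) = 1820.

1820


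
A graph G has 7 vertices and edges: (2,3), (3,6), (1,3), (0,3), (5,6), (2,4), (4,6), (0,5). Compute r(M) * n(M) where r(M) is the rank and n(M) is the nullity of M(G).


r(M) = |V| - c = 7 - 1 = 6.
nullity = |E| - r(M) = 8 - 6 = 2.
Product = 6 * 2 = 12.

12


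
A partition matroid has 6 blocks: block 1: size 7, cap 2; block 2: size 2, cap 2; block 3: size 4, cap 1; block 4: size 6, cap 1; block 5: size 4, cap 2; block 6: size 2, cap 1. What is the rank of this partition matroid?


Rank of a partition matroid = sum of min(|Si|, ci) for each block.
= min(7,2) + min(2,2) + min(4,1) + min(6,1) + min(4,2) + min(2,1)
= 2 + 2 + 1 + 1 + 2 + 1
= 9.

9


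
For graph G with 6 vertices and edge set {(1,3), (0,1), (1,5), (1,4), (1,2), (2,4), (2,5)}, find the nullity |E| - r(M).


Cycle rank (nullity) = |E| - r(M) = |E| - (|V| - c).
|E| = 7, |V| = 6, c = 1.
Nullity = 7 - (6 - 1) = 7 - 5 = 2.

2


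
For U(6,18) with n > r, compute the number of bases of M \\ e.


Deleting e from U(6,18) gives U(6,17) since n > r.
Bases of U(6,17) = C(17,6) = 12376.

12376


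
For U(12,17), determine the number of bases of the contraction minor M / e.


Contracting e from U(12,17) gives U(11,16).
Bases of U(11,16) = C(16,11) = 4368.

4368


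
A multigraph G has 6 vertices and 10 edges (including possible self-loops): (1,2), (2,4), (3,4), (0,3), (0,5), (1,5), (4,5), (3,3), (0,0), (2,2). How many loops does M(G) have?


In a graphic matroid, a loop is a self-loop edge (u,u) with rank 0.
Examining all 10 edges for self-loops...
Self-loops found: (3,3), (0,0), (2,2)
Number of loops = 3.

3


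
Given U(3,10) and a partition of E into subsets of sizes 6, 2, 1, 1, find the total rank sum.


r(Ai) = min(|Ai|, 3) for each part.
Sum = min(6,3) + min(2,3) + min(1,3) + min(1,3)
    = 3 + 2 + 1 + 1
    = 7.

7


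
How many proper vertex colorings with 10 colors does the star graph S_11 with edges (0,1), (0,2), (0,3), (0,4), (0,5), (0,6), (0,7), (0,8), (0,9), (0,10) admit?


P(tree, k) = k * (k-1)^(10) for any tree on 11 vertices.
P(10) = 10 * 9^10 = 10 * 3486784401 = 34867844010.

34867844010


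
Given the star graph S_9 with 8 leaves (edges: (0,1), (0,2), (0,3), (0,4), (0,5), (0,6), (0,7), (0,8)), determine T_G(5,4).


A star on 9 vertices is a tree with 8 edges.
T(x,y) = x^(8) for any tree.
T(5,4) = 5^8 = 390625.

390625


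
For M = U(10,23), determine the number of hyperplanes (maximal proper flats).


Hyperplanes of U(10,23) are flats of rank 9.
In a uniform matroid, these are exactly the (9)-element subsets.
Count = C(23,9) = 23! / (9! * 14!) = 817190.

817190


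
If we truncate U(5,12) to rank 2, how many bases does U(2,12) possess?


Truncating U(5,12) to rank 2 gives U(2,12).
Bases of U(2,12) are all 2-element subsets of 12 elements.
Number of bases = C(12,2) = (12 * 11) / (1 * 2) = 66.

66


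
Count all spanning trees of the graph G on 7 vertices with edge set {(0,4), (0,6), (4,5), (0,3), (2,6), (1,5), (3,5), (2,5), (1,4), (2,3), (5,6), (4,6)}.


By Kirchhoff's matrix tree theorem, the number of spanning trees equals
the determinant of any cofactor of the Laplacian matrix L.
G has 7 vertices and 12 edges.
Computing the (6 x 6) cofactor determinant gives 326.

326


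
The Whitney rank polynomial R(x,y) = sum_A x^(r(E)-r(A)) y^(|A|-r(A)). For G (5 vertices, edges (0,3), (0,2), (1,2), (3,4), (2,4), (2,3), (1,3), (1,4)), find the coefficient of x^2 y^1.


R(x,y) = sum over A in 2^E of x^(r(E)-r(A)) * y^(|A|-r(A)).
G has 5 vertices, 8 edges. r(E) = 4.
Enumerate all 2^8 = 256 subsets.
Count subsets with r(E)-r(A)=2 and |A|-r(A)=1: 5.

5


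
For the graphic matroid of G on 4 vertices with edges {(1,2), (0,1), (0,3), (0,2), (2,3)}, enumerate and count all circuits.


A circuit in a graphic matroid = edge set of a simple cycle.
G has 4 vertices and 5 edges.
Enumerating all minimal edge subsets forming cycles...
Total circuits found: 3.

3


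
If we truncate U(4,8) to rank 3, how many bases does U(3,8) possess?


Truncating U(4,8) to rank 3 gives U(3,8).
Bases of U(3,8) are all 3-element subsets of 8 elements.
Number of bases = C(8,3) = 8! / (3! * 5!) = 56.

56


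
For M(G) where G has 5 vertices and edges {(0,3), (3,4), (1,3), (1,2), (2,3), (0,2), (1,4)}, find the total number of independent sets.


An independent set in a graphic matroid is an acyclic edge subset.
G has 5 vertices and 7 edges.
Enumerate all 2^7 = 128 subsets, checking for acyclicity.
Total independent sets = 82.

82


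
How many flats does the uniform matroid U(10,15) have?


Flats of U(10,15): every subset of size < 10 is a flat, plus E itself.
Count = C(15,0) + C(15,1) + C(15,2) + C(15,3) + C(15,4) + C(15,5) + C(15,6) + C(15,7) + C(15,8) + C(15,9) + 1
     = 1 + 15 + 105 + 455 + 1365 + 3003 + 5005 + 6435 + 6435 + 5005 + 1
     = 27825.

27825


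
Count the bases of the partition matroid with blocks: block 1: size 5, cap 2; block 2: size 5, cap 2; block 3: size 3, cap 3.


A basis picks exactly ci elements from block i.
Number of bases = product of C(|Si|, ci).
= C(5,2) * C(5,2) * C(3,3)
= 10 * 10 * 1
= 100.

100


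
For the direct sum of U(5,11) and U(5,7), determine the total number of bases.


Bases of a direct sum M1 + M2: |B| = |B(M1)| * |B(M2)|.
|B(U(5,11))| = C(11,5) = 462.
|B(U(5,7))| = C(7,5) = 21.
Total bases = 462 * 21 = 9702.

9702


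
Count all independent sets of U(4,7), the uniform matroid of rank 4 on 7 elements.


Independent sets of U(4,7) are all subsets of size <= 4.
Count = (7 choose 0) + (7 choose 1) + (7 choose 2) + (7 choose 3) + (7 choose 4)
     = 1 + 7 + 21 + 35 + 35
     = 99.

99


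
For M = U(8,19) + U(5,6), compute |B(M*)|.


(M1+M2)* = M1* + M2*.
M1* = U(11,19), bases: C(19,11) = 75582.
M2* = U(1,6), bases: C(6,1) = 6.
|B(M*)| = 75582 * 6 = 453492.

453492


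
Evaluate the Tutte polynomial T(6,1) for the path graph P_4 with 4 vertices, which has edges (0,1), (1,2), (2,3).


A path on 4 vertices is a tree with 3 edges.
T(x,y) = x^(3) for any tree.
T(6,1) = 6^3 = 216.

216


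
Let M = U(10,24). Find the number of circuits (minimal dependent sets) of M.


In U(10,24), circuits are the (11)-element subsets.
Any set of 11 elements is dependent, and removing any one element gives
an independent set of size 10, so it is a minimal dependent set.
Number of circuits = C(24,11) = 24! / (11! * 13!) = 2496144.

2496144


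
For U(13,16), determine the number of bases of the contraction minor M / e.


Contracting e from U(13,16) gives U(12,15).
Bases of U(12,15) = C(15,12) = 15! / (12! * 3!) = 455.

455


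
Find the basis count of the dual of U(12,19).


The dual of U(r,n) is U(n-r, n) = U(7,19).
Bases of U(7,19) are all (7)-element subsets.
|B(M*)| = C(19,7) = 19! / (7! * 12!) = 50388.

50388


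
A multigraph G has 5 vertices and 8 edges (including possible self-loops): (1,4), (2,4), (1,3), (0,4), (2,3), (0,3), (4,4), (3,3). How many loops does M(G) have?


In a graphic matroid, a loop is a self-loop edge (u,u) with rank 0.
Examining all 8 edges for self-loops...
Self-loops found: (4,4), (3,3)
Number of loops = 2.

2


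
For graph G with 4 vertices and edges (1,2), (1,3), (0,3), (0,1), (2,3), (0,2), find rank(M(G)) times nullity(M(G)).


r(M) = |V| - c = 4 - 1 = 3.
nullity = |E| - r(M) = 6 - 3 = 3.
Product = 3 * 3 = 9.

9


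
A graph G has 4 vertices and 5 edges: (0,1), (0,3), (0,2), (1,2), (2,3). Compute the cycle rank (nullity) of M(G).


Cycle rank (nullity) = |E| - r(M) = |E| - (|V| - c).
|E| = 5, |V| = 4, c = 1.
Nullity = 5 - (4 - 1) = 5 - 3 = 2.

2


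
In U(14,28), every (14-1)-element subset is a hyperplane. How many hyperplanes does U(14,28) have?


Hyperplanes of U(14,28) are flats of rank 13.
In a uniform matroid, these are exactly the (13)-element subsets.
Count = C(28,13) = 37442160.

37442160


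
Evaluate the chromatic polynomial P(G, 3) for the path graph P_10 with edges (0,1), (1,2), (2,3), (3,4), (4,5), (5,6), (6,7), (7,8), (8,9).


P(P_10, k) = k * (k-1)^(9).
P(3) = 3 * 2^9 = 3 * 512 = 1536.

1536


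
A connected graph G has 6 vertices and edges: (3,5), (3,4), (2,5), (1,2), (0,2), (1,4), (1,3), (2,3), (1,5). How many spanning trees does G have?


By Kirchhoff's matrix tree theorem, the number of spanning trees equals
the determinant of any cofactor of the Laplacian matrix L.
G has 6 vertices and 9 edges.
Computing the (5 x 5) cofactor determinant gives 40.

40


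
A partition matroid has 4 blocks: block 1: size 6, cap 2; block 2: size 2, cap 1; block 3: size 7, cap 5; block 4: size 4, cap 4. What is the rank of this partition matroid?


Rank of a partition matroid = sum of min(|Si|, ci) for each block.
= min(6,2) + min(2,1) + min(7,5) + min(4,4)
= 2 + 1 + 5 + 4
= 12.

12


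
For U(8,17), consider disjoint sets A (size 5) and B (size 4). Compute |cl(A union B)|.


|A union B| = 5 + 4 = 9 (disjoint).
In U(8,17), cl(S) = S if |S| < 8, else cl(S) = E.
Since 9 >= 8, cl(A union B) = E.
|cl(A union B)| = 17.

17


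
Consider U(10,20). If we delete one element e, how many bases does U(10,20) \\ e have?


Deleting e from U(10,20) gives U(10,19) since n > r.
Bases of U(10,19) = C(19,10) = 92378.

92378


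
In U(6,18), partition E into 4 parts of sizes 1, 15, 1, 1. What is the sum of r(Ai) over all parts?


r(Ai) = min(|Ai|, 6) for each part.
Sum = min(1,6) + min(15,6) + min(1,6) + min(1,6)
    = 1 + 6 + 1 + 1
    = 9.

9


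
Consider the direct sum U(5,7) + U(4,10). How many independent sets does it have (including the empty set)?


For a direct sum, |I(M1+M2)| = |I(M1)| * |I(M2)|.
|I(U(5,7))| = sum C(7,k) for k=0..5 = 120.
|I(U(4,10))| = sum C(10,k) for k=0..4 = 386.
Total = 120 * 386 = 46320.

46320


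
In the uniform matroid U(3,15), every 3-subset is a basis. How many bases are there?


Bases of U(3,15) are all 3-element subsets of the 15-element ground set.
Number of bases = C(15,3).
(15 choose 3) = 455.

455


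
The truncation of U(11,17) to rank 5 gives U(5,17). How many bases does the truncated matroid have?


Truncating U(11,17) to rank 5 gives U(5,17).
Bases of U(5,17) are all 5-element subsets of 17 elements.
Number of bases = C(17,5) = 6188.

6188


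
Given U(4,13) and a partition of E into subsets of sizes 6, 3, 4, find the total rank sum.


r(Ai) = min(|Ai|, 4) for each part.
Sum = min(6,4) + min(3,4) + min(4,4)
    = 4 + 3 + 4
    = 11.

11


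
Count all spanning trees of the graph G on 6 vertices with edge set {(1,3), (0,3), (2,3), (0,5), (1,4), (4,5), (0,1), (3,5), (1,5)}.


By Kirchhoff's matrix tree theorem, the number of spanning trees equals
the determinant of any cofactor of the Laplacian matrix L.
G has 6 vertices and 9 edges.
Computing the (5 x 5) cofactor determinant gives 40.

40


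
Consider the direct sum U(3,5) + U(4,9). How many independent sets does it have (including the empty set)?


For a direct sum, |I(M1+M2)| = |I(M1)| * |I(M2)|.
|I(U(3,5))| = sum C(5,k) for k=0..3 = 26.
|I(U(4,9))| = sum C(9,k) for k=0..4 = 256.
Total = 26 * 256 = 6656.

6656


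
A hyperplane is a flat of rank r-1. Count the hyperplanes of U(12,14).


Hyperplanes of U(12,14) are flats of rank 11.
In a uniform matroid, these are exactly the (11)-element subsets.
Count = C(14,11) = 14! / (11! * 3!) = 364.

364


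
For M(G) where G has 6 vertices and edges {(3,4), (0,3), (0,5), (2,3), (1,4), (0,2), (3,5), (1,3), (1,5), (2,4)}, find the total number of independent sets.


An independent set in a graphic matroid is an acyclic edge subset.
G has 6 vertices and 10 edges.
Enumerate all 2^10 = 1024 subsets, checking for acyclicity.
Total independent sets = 462.

462


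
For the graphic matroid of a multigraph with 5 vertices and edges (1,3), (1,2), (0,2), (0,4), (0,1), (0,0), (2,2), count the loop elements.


In a graphic matroid, a loop is a self-loop edge (u,u) with rank 0.
Examining all 7 edges for self-loops...
Self-loops found: (0,0), (2,2)
Number of loops = 2.

2


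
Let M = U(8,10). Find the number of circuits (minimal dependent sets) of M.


In U(8,10), circuits are the (9)-element subsets.
Any set of 9 elements is dependent, and removing any one element gives
an independent set of size 8, so it is a minimal dependent set.
Number of circuits = (10 choose 9) = 10.

10


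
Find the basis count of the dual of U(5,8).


The dual of U(r,n) is U(n-r, n) = U(3,8).
Bases of U(3,8) are all (3)-element subsets.
|B(M*)| = C(8,3) = (8 * 7 * 6) / (1 * 2 * 3) = 56.

56


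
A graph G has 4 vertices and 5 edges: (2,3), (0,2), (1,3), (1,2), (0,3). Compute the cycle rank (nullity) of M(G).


Cycle rank (nullity) = |E| - r(M) = |E| - (|V| - c).
|E| = 5, |V| = 4, c = 1.
Nullity = 5 - (4 - 1) = 5 - 3 = 2.

2


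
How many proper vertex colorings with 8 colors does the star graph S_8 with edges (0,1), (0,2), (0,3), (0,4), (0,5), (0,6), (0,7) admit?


P(tree, k) = k * (k-1)^(7) for any tree on 8 vertices.
P(8) = 8 * 7^7 = 8 * 823543 = 6588344.

6588344


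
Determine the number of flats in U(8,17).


Flats of U(8,17): every subset of size < 8 is a flat, plus E itself.
Count = (17 choose 0) + (17 choose 1) + (17 choose 2) + (17 choose 3) + (17 choose 4) + (17 choose 5) + (17 choose 6) + (17 choose 7) + 1
     = 1 + 17 + 136 + 680 + 2380 + 6188 + 12376 + 19448 + 1
     = 41227.

41227


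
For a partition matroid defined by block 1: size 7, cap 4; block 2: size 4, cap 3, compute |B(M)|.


A basis picks exactly ci elements from block i.
Number of bases = product of C(|Si|, ci).
= C(7,4) * C(4,3)
= 35 * 4
= 140.

140


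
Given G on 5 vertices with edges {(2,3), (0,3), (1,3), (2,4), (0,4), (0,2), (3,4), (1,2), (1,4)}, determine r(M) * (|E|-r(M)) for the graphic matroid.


r(M) = |V| - c = 5 - 1 = 4.
nullity = |E| - r(M) = 9 - 4 = 5.
Product = 4 * 5 = 20.

20


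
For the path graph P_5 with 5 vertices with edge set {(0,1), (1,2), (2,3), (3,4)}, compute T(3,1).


A path on 5 vertices is a tree with 4 edges.
T(x,y) = x^(4) for any tree.
T(3,1) = 3^4 = 81.

81


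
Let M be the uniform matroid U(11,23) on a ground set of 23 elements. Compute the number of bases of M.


Bases of U(11,23) are all 11-element subsets of the 23-element ground set.
Number of bases = C(23,11).
C(23,11) = 1352078.

1352078


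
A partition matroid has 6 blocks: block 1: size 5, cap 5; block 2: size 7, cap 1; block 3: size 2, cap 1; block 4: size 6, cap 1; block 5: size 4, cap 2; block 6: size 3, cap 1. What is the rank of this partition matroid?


Rank of a partition matroid = sum of min(|Si|, ci) for each block.
= min(5,5) + min(7,1) + min(2,1) + min(6,1) + min(4,2) + min(3,1)
= 5 + 1 + 1 + 1 + 2 + 1
= 11.

11


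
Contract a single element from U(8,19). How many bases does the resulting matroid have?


Contracting e from U(8,19) gives U(7,18).
Bases of U(7,18) = C(18,7) = 31824.

31824


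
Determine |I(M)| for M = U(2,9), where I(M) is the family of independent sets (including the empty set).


Independent sets of U(2,9) are all subsets of size <= 2.
Count = C(9,0) + C(9,1) + C(9,2)
     = 1 + 9 + 36
     = 46.

46


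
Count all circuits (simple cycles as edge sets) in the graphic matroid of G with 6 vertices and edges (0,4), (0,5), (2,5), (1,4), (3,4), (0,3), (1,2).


A circuit in a graphic matroid = edge set of a simple cycle.
G has 6 vertices and 7 edges.
Enumerating all minimal edge subsets forming cycles...
Total circuits found: 3.

3


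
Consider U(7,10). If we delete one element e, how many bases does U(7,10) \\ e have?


Deleting e from U(7,10) gives U(7,9) since n > r.
Bases of U(7,9) = (9 choose 7) = 36.

36


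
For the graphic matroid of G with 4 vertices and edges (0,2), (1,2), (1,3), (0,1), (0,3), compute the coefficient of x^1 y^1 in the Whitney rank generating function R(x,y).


R(x,y) = sum over A in 2^E of x^(r(E)-r(A)) * y^(|A|-r(A)).
G has 4 vertices, 5 edges. r(E) = 3.
Enumerate all 2^5 = 32 subsets.
Count subsets with r(E)-r(A)=1 and |A|-r(A)=1: 2.

2


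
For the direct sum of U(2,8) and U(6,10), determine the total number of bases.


Bases of a direct sum M1 + M2: |B| = |B(M1)| * |B(M2)|.
|B(U(2,8))| = C(8,2) = 28.
|B(U(6,10))| = C(10,6) = 210.
Total bases = 28 * 210 = 5880.

5880


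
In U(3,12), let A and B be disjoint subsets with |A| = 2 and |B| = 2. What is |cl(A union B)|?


|A union B| = 2 + 2 = 4 (disjoint).
In U(3,12), cl(S) = S if |S| < 3, else cl(S) = E.
Since 4 >= 3, cl(A union B) = E.
|cl(A union B)| = 12.

12


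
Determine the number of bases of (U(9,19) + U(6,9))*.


(M1+M2)* = M1* + M2*.
M1* = U(10,19), bases: C(19,10) = 92378.
M2* = U(3,9), bases: C(9,3) = 84.
|B(M*)| = 92378 * 84 = 7759752.

7759752


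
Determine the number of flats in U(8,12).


Flats of U(8,12): every subset of size < 8 is a flat, plus E itself.
Count = C(12,0) + C(12,1) + C(12,2) + C(12,3) + C(12,4) + C(12,5) + C(12,6) + C(12,7) + 1
     = 1 + 12 + 66 + 220 + 495 + 792 + 924 + 792 + 1
     = 3303.

3303


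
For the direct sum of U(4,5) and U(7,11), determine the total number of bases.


Bases of a direct sum M1 + M2: |B| = |B(M1)| * |B(M2)|.
|B(U(4,5))| = C(5,4) = 5.
|B(U(7,11))| = C(11,7) = 330.
Total bases = 5 * 330 = 1650.

1650


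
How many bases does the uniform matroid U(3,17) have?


Bases of U(3,17) are all 3-element subsets of the 17-element ground set.
Number of bases = C(17,3).
C(17,3) = (17 * 16 * 15) / (1 * 2 * 3) = 680.

680


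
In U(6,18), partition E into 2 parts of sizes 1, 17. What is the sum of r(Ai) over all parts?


r(Ai) = min(|Ai|, 6) for each part.
Sum = min(1,6) + min(17,6)
    = 1 + 6
    = 7.

7


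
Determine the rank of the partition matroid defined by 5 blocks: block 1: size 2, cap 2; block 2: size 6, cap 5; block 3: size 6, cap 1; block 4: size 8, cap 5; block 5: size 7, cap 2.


Rank of a partition matroid = sum of min(|Si|, ci) for each block.
= min(2,2) + min(6,5) + min(6,1) + min(8,5) + min(7,2)
= 2 + 5 + 1 + 5 + 2
= 15.

15


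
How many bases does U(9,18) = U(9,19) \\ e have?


Deleting e from U(9,19) gives U(9,18) since n > r.
Bases of U(9,18) = (18 choose 9) = 48620.

48620


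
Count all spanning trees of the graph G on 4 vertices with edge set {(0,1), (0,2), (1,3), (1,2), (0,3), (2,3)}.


By Kirchhoff's matrix tree theorem, the number of spanning trees equals
the determinant of any cofactor of the Laplacian matrix L.
G has 4 vertices and 6 edges.
Computing the (3 x 3) cofactor determinant gives 16.

16


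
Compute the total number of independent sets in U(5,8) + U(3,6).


For a direct sum, |I(M1+M2)| = |I(M1)| * |I(M2)|.
|I(U(5,8))| = sum C(8,k) for k=0..5 = 219.
|I(U(3,6))| = sum C(6,k) for k=0..3 = 42.
Total = 219 * 42 = 9198.

9198


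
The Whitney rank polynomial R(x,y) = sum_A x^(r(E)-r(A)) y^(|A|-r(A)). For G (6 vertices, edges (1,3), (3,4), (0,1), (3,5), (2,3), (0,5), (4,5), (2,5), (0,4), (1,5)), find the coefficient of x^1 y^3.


R(x,y) = sum over A in 2^E of x^(r(E)-r(A)) * y^(|A|-r(A)).
G has 6 vertices, 10 edges. r(E) = 5.
Enumerate all 2^10 = 1024 subsets.
Count subsets with r(E)-r(A)=1 and |A|-r(A)=3: 11.

11


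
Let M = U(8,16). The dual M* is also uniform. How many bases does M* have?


The dual of U(r,n) is U(n-r, n) = U(8,16).
Bases of U(8,16) are all (8)-element subsets.
|B(M*)| = C(16,8) = 16! / (8! * 8!) = 12870.

12870


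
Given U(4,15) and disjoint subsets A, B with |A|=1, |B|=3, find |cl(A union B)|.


|A union B| = 1 + 3 = 4 (disjoint).
In U(4,15), cl(S) = S if |S| < 4, else cl(S) = E.
Since 4 >= 4, cl(A union B) = E.
|cl(A union B)| = 15.

15


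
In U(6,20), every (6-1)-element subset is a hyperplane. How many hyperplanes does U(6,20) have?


Hyperplanes of U(6,20) are flats of rank 5.
In a uniform matroid, these are exactly the (5)-element subsets.
Count = C(20,5) = 15504.

15504


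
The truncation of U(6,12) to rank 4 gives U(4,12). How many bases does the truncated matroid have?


Truncating U(6,12) to rank 4 gives U(4,12).
Bases of U(4,12) are all 4-element subsets of 12 elements.
Number of bases = (12 choose 4) = 495.

495
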